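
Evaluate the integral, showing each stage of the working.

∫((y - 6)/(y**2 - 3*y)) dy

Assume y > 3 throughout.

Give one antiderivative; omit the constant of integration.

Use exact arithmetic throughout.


Step 1. Decompose ∫((y - 6)/(y**2 - 3*y)) dy by partial fractions, (y - 6)/(y**2 - 3*y) = -1/(y - 3) + 2/y: now ∫(2/y) dy + ∫(-1/(y - 3)) dy.
Step 2. Evaluate the standard form [assuming y > 3]: now -log(y - 3) + ∫(2/y) dy.
Step 3. Evaluate the standard form [assuming y > 0]: now 2*log(y) - log(y - 3).
Answer: 2*log(y) - log(y - 3).


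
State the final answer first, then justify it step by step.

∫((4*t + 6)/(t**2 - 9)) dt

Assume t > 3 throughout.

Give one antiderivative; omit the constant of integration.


The answer is 3*log(t - 3) + log(t + 3).
Step 1. Decompose ∫((4*t + 6)/(t**2 - 9)) dt by partial fractions, (4*t + 6)/(t**2 - 9) = 1/(t + 3) + 3/(t - 3): now ∫(3/(t - 3)) dt + ∫(1/(t + 3)) dt.
Step 2. Evaluate the standard form [assuming t > 3]: now 3*log(t - 3) + ∫(1/(t + 3)) dt.
Step 3. Evaluate the standard form [assuming t > -3]: now 3*log(t - 3) + log(t + 3).
Answer: 3*log(t - 3) + log(t + 3).


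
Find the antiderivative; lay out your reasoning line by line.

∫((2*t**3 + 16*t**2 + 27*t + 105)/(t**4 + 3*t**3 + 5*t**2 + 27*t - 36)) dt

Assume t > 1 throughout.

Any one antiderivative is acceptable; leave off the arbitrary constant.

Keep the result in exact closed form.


Step 1. Decompose ∫((2*t**3 + 16*t**2 + 27*t + 105)/(t**4 + 3*t**3 + 5*t**2 + 27*t - 36)) dt by partial fractions, (2*t**3 + 16*t**2 + 27*t + 105)/(t**4 + 3*t**3 + 5*t**2 + 27*t - 36) = 3/(t**2 + 9) - 1/(t + 4) + 3/(t - 1): now ∫(3/(t - 1)) dt + ∫(-1/(t + 4)) dt + ∫(3/(t**2 + 9)) dt.
Step 2. Evaluate the standard form [assuming t > -4]: now -log(t + 4) + ∫(3/(t - 1)) dt + ∫(3/(t**2 + 9)) dt.
Step 3. Evaluate the standard form [assuming t > 1]: now 3*log(t - 1) - log(t + 4) + ∫(3/(t**2 + 9)) dt.
Step 4. Evaluate the standard form: now 3*log(t - 1) - log(t + 4) + atan(t/3).
Answer: 3*log(t - 1) - log(t + 4) + atan(t/3).


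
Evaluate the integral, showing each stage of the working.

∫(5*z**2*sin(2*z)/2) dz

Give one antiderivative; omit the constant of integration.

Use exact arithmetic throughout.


Step 1. Integrate ∫(5*z**2*sin(2*z)/2) dz by parts with u = z**2, dv = (5*sin(2*z)/2) dz, so v = -5*cos(2*z)/4: now -5*z**2*cos(2*z)/4 + ∫(5*z*cos(2*z)/2) dz.
Step 2. Integrate ∫(5*z*cos(2*z)/2) dz by parts with u = z, dv = (5*cos(2*z)/2) dz, so v = 5*sin(2*z)/4: now -5*z**2*cos(2*z)/4 + 5*z*sin(2*z)/4 + ∫(-5*sin(2*z)/4) dz.
Step 3. Evaluate the standard form: now -5*z**2*cos(2*z)/4 + 5*z*sin(2*z)/4 + 5*cos(2*z)/8.
Answer: -5*z**2*cos(2*z)/4 + 5*z*sin(2*z)/4 + 5*cos(2*z)/8.


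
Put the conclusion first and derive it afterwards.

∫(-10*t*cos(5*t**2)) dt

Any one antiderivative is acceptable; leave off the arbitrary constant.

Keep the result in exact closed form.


The answer is -sin(5*t**2).
Step 1. Substitute u = t**2, turning ∫(-10*t*cos(5*t**2)) dt into ∫(-5*cos(5*u)) du: now ∫(-5*cos(5*u)) du.
Step 2. Evaluate the standard form: now -sin(5*u).
Step 3. Substitute back u = t**2: now -sin(5*t**2).
Answer: -sin(5*t**2).


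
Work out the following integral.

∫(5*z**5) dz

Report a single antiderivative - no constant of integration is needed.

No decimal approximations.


Answer: 5*z**6/6.


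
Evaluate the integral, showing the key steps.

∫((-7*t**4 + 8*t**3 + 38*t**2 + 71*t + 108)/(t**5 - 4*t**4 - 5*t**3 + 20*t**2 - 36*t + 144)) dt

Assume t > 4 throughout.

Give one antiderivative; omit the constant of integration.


Step 1. Decompose ∫((-7*t**4 + 8*t**3 + 38*t**2 + 71*t + 108)/(t**5 - 4*t**4 - 5*t**3 + 20*t**2 - 36*t + 144)) dt by partial fractions, (-7*t**4 + 8*t**3 + 38*t**2 + 71*t + 108)/(t**5 - 4*t**4 - 5*t**3 + 20*t**2 - 36*t + 144) = -3/(t**2 + 4) - 1/(t + 3) - 4/(t - 3) - 2/(t - 4): now ∫(-2/(t - 4)) dt + ∫(-4/(t - 3)) dt + ∫(-1/(t + 3)) dt + ∫(-3/(t**2 + 4)) dt.
Step 2. Evaluate the standard form [assuming t > -3]: now -log(t + 3) + ∫(-2/(t - 4)) dt + ∫(-4/(t - 3)) dt + ∫(-3/(t**2 + 4)) dt.
Step 3. Evaluate the standard form [assuming t > 3]: now -4*log(t - 3) - log(t + 3) + ∫(-2/(t - 4)) dt + ∫(-3/(t**2 + 4)) dt.
Step 4. Evaluate the standard form [assuming t > 4]: now -2*log(t - 4) - 4*log(t - 3) - log(t + 3) + ∫(-3/(t**2 + 4)) dt.
Step 5. Evaluate the standard form: now -2*log(t - 4) - 4*log(t - 3) - log(t + 3) - 3*atan(t/2)/2.
Answer: -2*log(t - 4) - 4*log(t - 3) - log(t + 3) - 3*atan(t/2)/2.


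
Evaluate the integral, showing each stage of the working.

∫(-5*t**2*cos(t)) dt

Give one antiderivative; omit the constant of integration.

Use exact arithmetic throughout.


Step 1. Integrate ∫(-5*t**2*cos(t)) dt by parts with u = t**2, dv = (-5*cos(t)) dt, so v = -5*sin(t): now -5*t**2*sin(t) + ∫(10*t*sin(t)) dt.
Step 2. Integrate ∫(10*t*sin(t)) dt by parts with u = t, dv = (10*sin(t)) dt, so v = -10*cos(t): now -5*t**2*sin(t) - 10*t*cos(t) + ∫(10*cos(t)) dt.
Step 3. Evaluate the standard form: now -5*t**2*sin(t) - 10*t*cos(t) + 10*sin(t).
Answer: -5*t**2*sin(t) - 10*t*cos(t) + 10*sin(t).


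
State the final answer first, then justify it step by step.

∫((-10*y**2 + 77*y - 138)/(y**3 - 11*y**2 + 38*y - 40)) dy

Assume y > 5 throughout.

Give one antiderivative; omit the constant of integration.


The answer is -log(y - 5) - 5*log(y - 4) - 4*log(y - 2).
Step 1. Decompose ∫((-10*y**2 + 77*y - 138)/(y**3 - 11*y**2 + 38*y - 40)) dy by partial fractions, (-10*y**2 + 77*y - 138)/(y**3 - 11*y**2 + 38*y - 40) = -4/(y - 2) - 5/(y - 4) - 1/(y - 5): now ∫(-1/(y - 5)) dy + ∫(-5/(y - 4)) dy + ∫(-4/(y - 2)) dy.
Step 2. Evaluate the standard form [assuming y > 2]: now -4*log(y - 2) + ∫(-1/(y - 5)) dy + ∫(-5/(y - 4)) dy.
Step 3. Evaluate the standard form [assuming y > 5]: now -log(y - 5) - 4*log(y - 2) + ∫(-5/(y - 4)) dy.
Step 4. Evaluate the standard form [assuming y > 4]: now -log(y - 5) - 5*log(y - 4) - 4*log(y - 2).
Answer: -log(y - 5) - 5*log(y - 4) - 4*log(y - 2).


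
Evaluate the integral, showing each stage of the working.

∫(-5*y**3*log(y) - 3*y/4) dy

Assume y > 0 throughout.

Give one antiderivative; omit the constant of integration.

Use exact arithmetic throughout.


Step 1. Rewrite: now ∫(-3*y/4) dy + ∫(-5*y**3*log(y)) dy.
Step 2. Evaluate the standard form: now -3*y**2/8 + ∫(-5*y**3*log(y)) dy.
Step 3. Integrate ∫(-5*y**3*log(y)) dy by parts with u = log(y), dv = (-5*y**3) dy, so v = -5*y**4/4 [assuming y > 0]: now -5*y**4*log(y)/4 - 3*y**2/8 + ∫(5*y**3/4) dy.
Step 4. Evaluate the standard form: now -5*y**4*log(y)/4 + 5*y**4/16 - 3*y**2/8.
Answer: -5*y**4*log(y)/4 + 5*y**4/16 - 3*y**2/8.


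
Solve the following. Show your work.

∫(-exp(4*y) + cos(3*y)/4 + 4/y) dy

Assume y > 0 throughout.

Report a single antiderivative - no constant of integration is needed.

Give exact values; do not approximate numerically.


Step 1. Rewrite: now ∫(4/y) dy + ∫(-exp(4*y)) dy + ∫(cos(3*y)/4) dy.
Step 2. Evaluate the standard form: now -exp(4*y)/4 + ∫(4/y) dy + ∫(cos(3*y)/4) dy.
Step 3. Evaluate the standard form [assuming y > 0]: now -exp(4*y)/4 + 4*log(y) + ∫(cos(3*y)/4) dy.
Step 4. Evaluate the standard form: now -exp(4*y)/4 + 4*log(y) + sin(3*y)/12.
Answer: -exp(4*y)/4 + 4*log(y) + sin(3*y)/12.


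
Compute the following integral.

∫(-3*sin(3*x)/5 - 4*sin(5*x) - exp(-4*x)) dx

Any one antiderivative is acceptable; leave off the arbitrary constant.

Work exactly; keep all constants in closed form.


Answer: cos(3*x)/5 + 4*cos(5*x)/5 + exp(-4*x)/4.


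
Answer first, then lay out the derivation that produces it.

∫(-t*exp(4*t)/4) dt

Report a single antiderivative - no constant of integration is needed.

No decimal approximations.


The answer is -t*exp(4*t)/16 + exp(4*t)/64.
Step 1. Integrate ∫(-t*exp(4*t)/4) dt by parts with u = t, dv = (-exp(4*t)/4) dt, so v = -exp(4*t)/16: now -t*exp(4*t)/16 + ∫(exp(4*t)/16) dt.
Step 2. Evaluate the standard form: now -t*exp(4*t)/16 + exp(4*t)/64.
Answer: -t*exp(4*t)/16 + exp(4*t)/64.


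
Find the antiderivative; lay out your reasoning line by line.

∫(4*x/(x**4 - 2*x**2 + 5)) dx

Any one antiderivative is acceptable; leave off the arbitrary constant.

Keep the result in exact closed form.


Step 1. Substitute u = x**2 - 1, turning ∫(4*x/(x**4 - 2*x**2 + 5)) dx into ∫(2/(u**2 + 4)) du: now ∫(2/(u**2 + 4)) du.
Step 2. Evaluate the standard form: now atan(u/2).
Step 3. Substitute back u = x**2 - 1: now atan(x**2/2 - 1/2).
Answer: atan(x**2/2 - 1/2).


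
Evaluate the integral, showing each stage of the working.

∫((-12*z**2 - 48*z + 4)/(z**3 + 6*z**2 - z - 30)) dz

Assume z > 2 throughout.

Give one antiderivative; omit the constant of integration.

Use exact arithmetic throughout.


Step 1. Decompose ∫((-12*z**2 - 48*z + 4)/(z**3 + 6*z**2 - z - 30)) dz by partial fractions, (-12*z**2 - 48*z + 4)/(z**3 + 6*z**2 - z - 30) = -4/(z + 5) - 4/(z + 3) - 4/(z - 2): now ∫(-4/(z - 2)) dz + ∫(-4/(z + 3)) dz + ∫(-4/(z + 5)) dz.
Step 2. Evaluate the standard form [assuming z > -5]: now -4*log(z + 5) + ∫(-4/(z - 2)) dz + ∫(-4/(z + 3)) dz.
Step 3. Evaluate the standard form [assuming z > -3]: now -4*log(z + 3) - 4*log(z + 5) + ∫(-4/(z - 2)) dz.
Step 4. Evaluate the standard form [assuming z > 2]: now -4*log(z - 2) - 4*log(z + 3) - 4*log(z + 5).
Answer: -4*log(z - 2) - 4*log(z + 3) - 4*log(z + 5).


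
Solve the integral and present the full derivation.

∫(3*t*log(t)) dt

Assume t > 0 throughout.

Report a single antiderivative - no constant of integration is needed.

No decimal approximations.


Step 1. Integrate ∫(3*t*log(t)) dt by parts with u = log(t), dv = (3*t) dt, so v = 3*t**2/2 [assuming t > 0]: now 3*t**2*log(t)/2 + ∫(-3*t/2) dt.
Step 2. Evaluate the standard form: now 3*t**2*log(t)/2 - 3*t**2/4.
Answer: 3*t**2*log(t)/2 - 3*t**2/4.


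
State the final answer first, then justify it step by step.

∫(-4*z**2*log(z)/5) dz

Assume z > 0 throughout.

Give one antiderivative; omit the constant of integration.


The answer is -4*z**3*log(z)/15 + 4*z**3/45.
Step 1. Integrate ∫(-4*z**2*log(z)/5) dz by parts with u = log(z), dv = (-4*z**2/5) dz, so v = -4*z**3/15 [assuming z > 0]: now -4*z**3*log(z)/15 + ∫(4*z**2/15) dz.
Step 2. Evaluate the standard form: now -4*z**3*log(z)/15 + 4*z**3/45.
Answer: -4*z**3*log(z)/15 + 4*z**3/45.


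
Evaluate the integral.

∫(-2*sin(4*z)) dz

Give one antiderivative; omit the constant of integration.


Answer: cos(4*z)/2.


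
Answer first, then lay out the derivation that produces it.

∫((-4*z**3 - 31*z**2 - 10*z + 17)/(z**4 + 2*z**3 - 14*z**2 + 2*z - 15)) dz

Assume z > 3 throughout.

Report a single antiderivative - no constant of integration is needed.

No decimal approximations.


The answer is -5*log(z - 3) + log(z + 5) - 3*atan(z).
Step 1. Decompose ∫((-4*z**3 - 31*z**2 - 10*z + 17)/(z**4 + 2*z**3 - 14*z**2 + 2*z - 15)) dz by partial fractions, (-4*z**3 - 31*z**2 - 10*z + 17)/(z**4 + 2*z**3 - 14*z**2 + 2*z - 15) = -3/(z**2 + 1) + 1/(z + 5) - 5/(z - 3): now ∫(-5/(z - 3)) dz + ∫(1/(z + 5)) dz + ∫(-3/(z**2 + 1)) dz.
Step 2. Evaluate the standard form [assuming z > -5]: now log(z + 5) + ∫(-5/(z - 3)) dz + ∫(-3/(z**2 + 1)) dz.
Step 3. Evaluate the standard form [assuming z > 3]: now -5*log(z - 3) + log(z + 5) + ∫(-3/(z**2 + 1)) dz.
Step 4. Evaluate the standard form: now -5*log(z - 3) + log(z + 5) - 3*atan(z).
Answer: -5*log(z - 3) + log(z + 5) - 3*atan(z).


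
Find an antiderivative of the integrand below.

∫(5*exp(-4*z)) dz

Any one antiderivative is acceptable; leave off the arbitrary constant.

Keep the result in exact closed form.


Answer: -5*exp(-4*z)/4.


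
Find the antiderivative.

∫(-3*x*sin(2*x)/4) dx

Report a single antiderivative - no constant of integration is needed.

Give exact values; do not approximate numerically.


Answer: 3*x*cos(2*x)/8 - 3*sin(2*x)/16.


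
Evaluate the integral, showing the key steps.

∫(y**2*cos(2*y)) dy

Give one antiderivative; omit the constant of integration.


Step 1. Integrate ∫(y**2*cos(2*y)) dy by parts with u = y**2, dv = (cos(2*y)) dy, so v = sin(2*y)/2: now y**2*sin(2*y)/2 + ∫(-y*sin(2*y)) dy.
Step 2. Integrate ∫(-y*sin(2*y)) dy by parts with u = y, dv = (-sin(2*y)) dy, so v = cos(2*y)/2: now y**2*sin(2*y)/2 + y*cos(2*y)/2 + ∫(-cos(2*y)/2) dy.
Step 3. Evaluate the standard form: now y**2*sin(2*y)/2 + y*cos(2*y)/2 - sin(2*y)/4.
Answer: y**2*sin(2*y)/2 + y*cos(2*y)/2 - sin(2*y)/4.


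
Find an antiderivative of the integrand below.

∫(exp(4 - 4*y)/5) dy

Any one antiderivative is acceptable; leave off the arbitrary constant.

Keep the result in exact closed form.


Answer: -exp(4 - 4*y)/20.


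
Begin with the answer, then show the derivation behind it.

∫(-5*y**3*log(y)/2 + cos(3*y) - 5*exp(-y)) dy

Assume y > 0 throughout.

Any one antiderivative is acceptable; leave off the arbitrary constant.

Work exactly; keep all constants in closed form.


The answer is -5*y**4*log(y)/8 + 5*y**4/32 + sin(3*y)/3 + 5*exp(-y).
Step 1. Rewrite: now ∫(-5*y**3*log(y)/2) dy + ∫(-5*exp(-y)) dy + ∫(cos(3*y)) dy.
Step 2. Evaluate the standard form: now ∫(-5*y**3*log(y)/2) dy + ∫(cos(3*y)) dy + 5*exp(-y).
Step 3. Integrate ∫(-5*y**3*log(y)/2) dy by parts with u = log(y), dv = (-5*y**3/2) dy, so v = -5*y**4/8 [assuming y > 0]: now -5*y**4*log(y)/8 + ∫(5*y**3/8) dy + ∫(cos(3*y)) dy + 5*exp(-y).
Step 4. Evaluate the standard form: now -5*y**4*log(y)/8 + 5*y**4/32 + ∫(cos(3*y)) dy + 5*exp(-y).
Step 5. Evaluate the standard form: now -5*y**4*log(y)/8 + 5*y**4/32 + sin(3*y)/3 + 5*exp(-y).
Answer: -5*y**4*log(y)/8 + 5*y**4/32 + sin(3*y)/3 + 5*exp(-y).


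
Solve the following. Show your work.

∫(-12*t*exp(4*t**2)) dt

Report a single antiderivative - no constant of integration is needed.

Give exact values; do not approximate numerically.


Step 1. Substitute u = t**2, turning ∫(-12*t*exp(4*t**2)) dt into ∫(-6*exp(4*u)) du: now ∫(-6*exp(4*u)) du.
Step 2. Evaluate the standard form: now -3*exp(4*u)/2.
Step 3. Substitute back u = t**2: now -3*exp(4*t**2)/2.
Answer: -3*exp(4*t**2)/2.


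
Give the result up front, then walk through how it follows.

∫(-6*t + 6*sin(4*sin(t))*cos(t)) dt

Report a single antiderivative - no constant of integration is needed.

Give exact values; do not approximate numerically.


The answer is -3*t**2 - 3*cos(4*sin(t))/2.
Step 1. Rewrite: now ∫(-6*t) dt + ∫(6*sin(4*sin(t))*cos(t)) dt.
Step 2. Evaluate the standard form: now -3*t**2 + ∫(6*sin(4*sin(t))*cos(t)) dt.
Step 3. Substitute u = sin(t), turning ∫(6*sin(4*sin(t))*cos(t)) dt into ∫(6*sin(4*u)) du: now -3*t**2 + ∫(6*sin(4*u)) du.
Step 4. Evaluate the standard form: now -3*t**2 - 3*cos(4*u)/2.
Step 5. Substitute back u = sin(t): now -3*t**2 - 3*cos(4*sin(t))/2.
Answer: -3*t**2 - 3*cos(4*sin(t))/2.


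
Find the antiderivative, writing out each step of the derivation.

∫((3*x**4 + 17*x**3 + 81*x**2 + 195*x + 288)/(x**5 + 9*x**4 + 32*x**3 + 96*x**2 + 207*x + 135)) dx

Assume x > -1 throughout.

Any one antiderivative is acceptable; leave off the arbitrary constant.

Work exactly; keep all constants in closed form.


Step 1. Decompose ∫((3*x**4 + 17*x**3 + 81*x**2 + 195*x + 288)/(x**5 + 9*x**4 + 32*x**3 + 96*x**2 + 207*x + 135)) dx by partial fractions, (3*x**4 + 17*x**3 + 81*x**2 + 195*x + 288)/(x**5 + 9*x**4 + 32*x**3 + 96*x**2 + 207*x + 135) = 3/(x**2 + 9) + 4/(x + 5) - 3/(x + 3) + 2/(x + 1): now ∫(2/(x + 1)) dx + ∫(-3/(x + 3)) dx + ∫(4/(x + 5)) dx + ∫(3/(x**2 + 9)) dx.
Step 2. Evaluate the standard form [assuming x > -3]: now -3*log(x + 3) + ∫(2/(x + 1)) dx + ∫(4/(x + 5)) dx + ∫(3/(x**2 + 9)) dx.
Step 3. Evaluate the standard form [assuming x > -5]: now -3*log(x + 3) + 4*log(x + 5) + ∫(2/(x + 1)) dx + ∫(3/(x**2 + 9)) dx.
Step 4. Evaluate the standard form [assuming x > -1]: now 2*log(x + 1) - 3*log(x + 3) + 4*log(x + 5) + ∫(3/(x**2 + 9)) dx.
Step 5. Evaluate the standard form: now 2*log(x + 1) - 3*log(x + 3) + 4*log(x + 5) + atan(x/3).
Answer: 2*log(x + 1) - 3*log(x + 3) + 4*log(x + 5) + atan(x/3).


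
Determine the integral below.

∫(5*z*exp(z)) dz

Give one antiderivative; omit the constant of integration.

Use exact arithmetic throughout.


Answer: 5*z*exp(z) - 5*exp(z).


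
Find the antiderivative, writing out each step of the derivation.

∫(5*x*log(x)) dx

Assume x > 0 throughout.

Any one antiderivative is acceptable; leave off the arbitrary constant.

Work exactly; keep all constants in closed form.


Step 1. Integrate ∫(5*x*log(x)) dx by parts with u = log(x), dv = (5*x) dx, so v = 5*x**2/2 [assuming x > 0]: now 5*x**2*log(x)/2 + ∫(-5*x/2) dx.
Step 2. Evaluate the standard form: now 5*x**2*log(x)/2 - 5*x**2/4.
Answer: 5*x**2*log(x)/2 - 5*x**2/4.


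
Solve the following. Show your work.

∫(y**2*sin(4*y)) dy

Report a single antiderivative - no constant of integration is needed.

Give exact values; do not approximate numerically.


Step 1. Integrate ∫(y**2*sin(4*y)) dy by parts with u = y**2, dv = (sin(4*y)) dy, so v = -cos(4*y)/4: now -y**2*cos(4*y)/4 + ∫(y*cos(4*y)/2) dy.
Step 2. Integrate ∫(y*cos(4*y)/2) dy by parts with u = y, dv = (cos(4*y)/2) dy, so v = sin(4*y)/8: now -y**2*cos(4*y)/4 + y*sin(4*y)/8 + ∫(-sin(4*y)/8) dy.
Step 3. Evaluate the standard form: now -y**2*cos(4*y)/4 + y*sin(4*y)/8 + cos(4*y)/32.
Answer: -y**2*cos(4*y)/4 + y*sin(4*y)/8 + cos(4*y)/32.


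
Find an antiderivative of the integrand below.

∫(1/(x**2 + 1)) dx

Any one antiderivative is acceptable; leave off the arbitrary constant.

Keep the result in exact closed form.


Answer: atan(x).


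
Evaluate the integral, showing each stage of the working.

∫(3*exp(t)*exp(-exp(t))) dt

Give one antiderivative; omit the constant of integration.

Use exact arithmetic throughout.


Step 1. Substitute u = exp(t), turning ∫(3*exp(t)*exp(-exp(t))) dt into ∫(3*exp(-u)) du: now ∫(3*exp(-u)) du.
Step 2. Evaluate the standard form: now -3*exp(-u).
Step 3. Substitute back u = exp(t): now -3*exp(-exp(t)).
Answer: -3*exp(-exp(t)).


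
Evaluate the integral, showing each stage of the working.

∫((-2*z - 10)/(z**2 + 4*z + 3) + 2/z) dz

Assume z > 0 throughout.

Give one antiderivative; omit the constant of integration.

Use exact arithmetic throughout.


Step 1. Rewrite: now ∫(2/z) dz + ∫((-2*z - 10)/(z**2 + 4*z + 3)) dz.
Step 2. Evaluate the standard form [assuming z > 0]: now 2*log(z) + ∫((-2*z - 10)/(z**2 + 4*z + 3)) dz.
Step 3. Decompose ∫((-2*z - 10)/(z**2 + 4*z + 3)) dz by partial fractions, (-2*z - 10)/(z**2 + 4*z + 3) = 2/(z + 3) - 4/(z + 1): now 2*log(z) + ∫(-4/(z + 1)) dz + ∫(2/(z + 3)) dz.
Step 4. Evaluate the standard form [assuming z > -3]: now 2*log(z) + 2*log(z + 3) + ∫(-4/(z + 1)) dz.
Step 5. Evaluate the standard form [assuming z > -1]: now 2*log(z) - 4*log(z + 1) + 2*log(z + 3).
Answer: 2*log(z) - 4*log(z + 1) + 2*log(z + 3).


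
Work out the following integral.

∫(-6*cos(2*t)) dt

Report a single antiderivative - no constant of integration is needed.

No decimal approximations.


Answer: -3*sin(2*t).


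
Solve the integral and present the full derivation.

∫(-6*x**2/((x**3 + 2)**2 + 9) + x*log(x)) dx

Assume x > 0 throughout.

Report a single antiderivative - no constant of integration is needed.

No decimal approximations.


Step 1. Rewrite: now ∫(x*log(x)) dx + ∫(-6*x**2/((x**3 + 2)**2 + 9)) dx.
Step 2. Integrate ∫(x*log(x)) dx by parts with u = log(x), dv = (x) dx, so v = x**2/2 [assuming x > 0]: now x**2*log(x)/2 + ∫(-x/2) dx + ∫(-6*x**2/((x**3 + 2)**2 + 9)) dx.
Step 3. Evaluate the standard form: now x**2*log(x)/2 - x**2/4 + ∫(-6*x**2/((x**3 + 2)**2 + 9)) dx.
Step 4. Substitute u = x**3 + 2, turning ∫(-6*x**2/((x**3 + 2)**2 + 9)) dx into ∫(-2/(u**2 + 9)) du: now x**2*log(x)/2 - x**2/4 + ∫(-2/(u**2 + 9)) du.
Step 5. Evaluate the standard form: now x**2*log(x)/2 - x**2/4 - 2*atan(u/3)/3.
Step 6. Substitute back u = x**3 + 2: now x**2*log(x)/2 - x**2/4 - 2*atan(x**3/3 + 2/3)/3.
Answer: x**2*log(x)/2 - x**2/4 - 2*atan(x**3/3 + 2/3)/3.


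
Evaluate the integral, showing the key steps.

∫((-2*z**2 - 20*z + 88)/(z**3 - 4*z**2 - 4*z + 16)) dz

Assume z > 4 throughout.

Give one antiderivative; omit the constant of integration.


Step 1. Decompose ∫((-2*z**2 - 20*z + 88)/(z**3 - 4*z**2 - 4*z + 16)) dz by partial fractions, (-2*z**2 - 20*z + 88)/(z**3 - 4*z**2 - 4*z + 16) = 5/(z + 2) - 5/(z - 2) - 2/(z - 4): now ∫(-2/(z - 4)) dz + ∫(-5/(z - 2)) dz + ∫(5/(z + 2)) dz.
Step 2. Evaluate the standard form [assuming z > 2]: now -5*log(z - 2) + ∫(-2/(z - 4)) dz + ∫(5/(z + 2)) dz.
Step 3. Evaluate the standard form [assuming z > -2]: now -5*log(z - 2) + 5*log(z + 2) + ∫(-2/(z - 4)) dz.
Step 4. Evaluate the standard form [assuming z > 4]: now -2*log(z - 4) - 5*log(z - 2) + 5*log(z + 2).
Answer: -2*log(z - 4) - 5*log(z - 2) + 5*log(z + 2).


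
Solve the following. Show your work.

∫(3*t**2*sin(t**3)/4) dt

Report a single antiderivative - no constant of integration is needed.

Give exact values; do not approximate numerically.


Step 1. Substitute u = t**3, turning ∫(3*t**2*sin(t**3)/4) dt into ∫(sin(u)/4) du: now ∫(sin(u)/4) du.
Step 2. Evaluate the standard form: now -cos(u)/4.
Step 3. Substitute back u = t**3: now -cos(t**3)/4.
Answer: -cos(t**3)/4.


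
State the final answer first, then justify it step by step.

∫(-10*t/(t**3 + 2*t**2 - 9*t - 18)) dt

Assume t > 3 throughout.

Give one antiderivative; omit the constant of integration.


The answer is -log(t - 3) - 4*log(t + 2) + 5*log(t + 3).
Step 1. Decompose ∫(-10*t/(t**3 + 2*t**2 - 9*t - 18)) dt by partial fractions, -10*t/(t**3 + 2*t**2 - 9*t - 18) = 5/(t + 3) - 4/(t + 2) - 1/(t - 3): now ∫(-1/(t - 3)) dt + ∫(-4/(t + 2)) dt + ∫(5/(t + 3)) dt.
Step 2. Evaluate the standard form [assuming t > -2]: now -4*log(t + 2) + ∫(-1/(t - 3)) dt + ∫(5/(t + 3)) dt.
Step 3. Evaluate the standard form [assuming t > -3]: now -4*log(t + 2) + 5*log(t + 3) + ∫(-1/(t - 3)) dt.
Step 4. Evaluate the standard form [assuming t > 3]: now -log(t - 3) - 4*log(t + 2) + 5*log(t + 3).
Answer: -log(t - 3) - 4*log(t + 2) + 5*log(t + 3).


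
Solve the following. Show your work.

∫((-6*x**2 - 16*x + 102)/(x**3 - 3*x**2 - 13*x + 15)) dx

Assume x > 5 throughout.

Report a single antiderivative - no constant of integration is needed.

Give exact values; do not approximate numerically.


Step 1. Decompose ∫((-6*x**2 - 16*x + 102)/(x**3 - 3*x**2 - 13*x + 15)) dx by partial fractions, (-6*x**2 - 16*x + 102)/(x**3 - 3*x**2 - 13*x + 15) = 3/(x + 3) - 5/(x - 1) - 4/(x - 5): now ∫(-4/(x - 5)) dx + ∫(-5/(x - 1)) dx + ∫(3/(x + 3)) dx.
Step 2. Evaluate the standard form [assuming x > 1]: now -5*log(x - 1) + ∫(-4/(x - 5)) dx + ∫(3/(x + 3)) dx.
Step 3. Evaluate the standard form [assuming x > 5]: now -4*log(x - 5) - 5*log(x - 1) + ∫(3/(x + 3)) dx.
Step 4. Evaluate the standard form [assuming x > -3]: now -4*log(x - 5) - 5*log(x - 1) + 3*log(x + 3).
Answer: -4*log(x - 5) - 5*log(x - 1) + 3*log(x + 3).


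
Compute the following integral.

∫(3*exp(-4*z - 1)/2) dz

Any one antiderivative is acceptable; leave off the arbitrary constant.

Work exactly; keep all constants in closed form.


Answer: -3*exp(-4*z - 1)/8.


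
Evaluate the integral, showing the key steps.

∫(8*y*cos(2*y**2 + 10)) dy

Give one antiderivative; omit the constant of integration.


Step 1. Substitute u = y**2 + 5, turning ∫(8*y*cos(2*y**2 + 10)) dy into ∫(4*cos(2*u)) du: now ∫(4*cos(2*u)) du.
Step 2. Evaluate the standard form: now 2*sin(2*u).
Step 3. Substitute back u = y**2 + 5: now 2*sin(2*y**2 + 10).
Answer: 2*sin(2*y**2 + 10).


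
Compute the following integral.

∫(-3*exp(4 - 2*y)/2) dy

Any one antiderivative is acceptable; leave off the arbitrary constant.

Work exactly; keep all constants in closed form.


Answer: 3*exp(4 - 2*y)/4.


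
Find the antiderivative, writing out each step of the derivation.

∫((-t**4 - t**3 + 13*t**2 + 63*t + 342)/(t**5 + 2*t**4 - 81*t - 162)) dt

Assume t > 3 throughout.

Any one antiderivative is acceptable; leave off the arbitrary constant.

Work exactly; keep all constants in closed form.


Step 1. Decompose ∫((-t**4 - t**3 + 13*t**2 + 63*t + 342)/(t**5 + 2*t**4 - 81*t - 162)) dt by partial fractions, (-t**4 - t**3 + 13*t**2 + 63*t + 342)/(t**5 + 2*t**4 - 81*t - 162) = -4/(t**2 + 9) + 2/(t + 3) - 4/(t + 2) + 1/(t - 3): now ∫(1/(t - 3)) dt + ∫(-4/(t + 2)) dt + ∫(2/(t + 3)) dt + ∫(-4/(t**2 + 9)) dt.
Step 2. Evaluate the standard form [assuming t > -3]: now 2*log(t + 3) + ∫(1/(t - 3)) dt + ∫(-4/(t + 2)) dt + ∫(-4/(t**2 + 9)) dt.
Step 3. Evaluate the standard form [assuming t > -2]: now -4*log(t + 2) + 2*log(t + 3) + ∫(1/(t - 3)) dt + ∫(-4/(t**2 + 9)) dt.
Step 4. Evaluate the standard form [assuming t > 3]: now log(t - 3) - 4*log(t + 2) + 2*log(t + 3) + ∫(-4/(t**2 + 9)) dt.
Step 5. Evaluate the standard form: now log(t - 3) - 4*log(t + 2) + 2*log(t + 3) - 4*atan(t/3)/3.
Answer: log(t - 3) - 4*log(t + 2) + 2*log(t + 3) - 4*atan(t/3)/3.


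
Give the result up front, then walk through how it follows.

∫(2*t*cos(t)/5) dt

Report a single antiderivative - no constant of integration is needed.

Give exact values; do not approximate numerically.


The answer is 2*t*sin(t)/5 + 2*cos(t)/5.
Step 1. Integrate ∫(2*t*cos(t)/5) dt by parts with u = t, dv = (2*cos(t)/5) dt, so v = 2*sin(t)/5: now 2*t*sin(t)/5 + ∫(-2*sin(t)/5) dt.
Step 2. Evaluate the standard form: now 2*t*sin(t)/5 + 2*cos(t)/5.
Answer: 2*t*sin(t)/5 + 2*cos(t)/5.


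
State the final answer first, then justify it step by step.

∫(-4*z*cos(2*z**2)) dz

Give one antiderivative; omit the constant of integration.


The answer is -sin(2*z**2).
Step 1. Substitute u = z**2, turning ∫(-4*z*cos(2*z**2)) dz into ∫(-2*cos(2*u)) du: now ∫(-2*cos(2*u)) du.
Step 2. Evaluate the standard form: now -sin(2*u).
Step 3. Substitute back u = z**2: now -sin(2*z**2).
Answer: -sin(2*z**2).


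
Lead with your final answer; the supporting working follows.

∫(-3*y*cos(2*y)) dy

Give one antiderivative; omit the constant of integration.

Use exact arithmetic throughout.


The answer is -3*y*sin(2*y)/2 - 3*cos(2*y)/4.
Step 1. Integrate ∫(-3*y*cos(2*y)) dy by parts with u = y, dv = (-3*cos(2*y)) dy, so v = -3*sin(2*y)/2: now -3*y*sin(2*y)/2 + ∫(3*sin(2*y)/2) dy.
Step 2. Evaluate the standard form: now -3*y*sin(2*y)/2 - 3*cos(2*y)/4.
Answer: -3*y*sin(2*y)/2 - 3*cos(2*y)/4.


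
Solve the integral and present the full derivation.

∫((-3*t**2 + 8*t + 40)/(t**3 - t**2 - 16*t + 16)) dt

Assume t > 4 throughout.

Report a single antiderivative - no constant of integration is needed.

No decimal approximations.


Step 1. Decompose ∫((-3*t**2 + 8*t + 40)/(t**3 - t**2 - 16*t + 16)) dt by partial fractions, (-3*t**2 + 8*t + 40)/(t**3 - t**2 - 16*t + 16) = -1/(t + 4) - 3/(t - 1) + 1/(t - 4): now ∫(1/(t - 4)) dt + ∫(-3/(t - 1)) dt + ∫(-1/(t + 4)) dt.
Step 2. Evaluate the standard form [assuming t > 4]: now log(t - 4) + ∫(-3/(t - 1)) dt + ∫(-1/(t + 4)) dt.
Step 3. Evaluate the standard form [assuming t > 1]: now log(t - 4) - 3*log(t - 1) + ∫(-1/(t + 4)) dt.
Step 4. Evaluate the standard form [assuming t > -4]: now log(t - 4) - 3*log(t - 1) - log(t + 4).
Answer: log(t - 4) - 3*log(t - 1) - log(t + 4).


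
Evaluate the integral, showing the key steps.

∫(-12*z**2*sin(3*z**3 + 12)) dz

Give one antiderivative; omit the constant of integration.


Step 1. Substitute u = z**3 + 4, turning ∫(-12*z**2*sin(3*z**3 + 12)) dz into ∫(-4*sin(3*u)) du: now ∫(-4*sin(3*u)) du.
Step 2. Evaluate the standard form: now 4*cos(3*u)/3.
Step 3. Substitute back u = z**3 + 4: now 4*cos(3*z**3 + 12)/3.
Answer: 4*cos(3*z**3 + 12)/3.


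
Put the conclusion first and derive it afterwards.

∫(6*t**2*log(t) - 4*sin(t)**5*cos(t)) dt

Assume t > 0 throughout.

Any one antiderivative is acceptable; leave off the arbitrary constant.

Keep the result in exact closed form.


The answer is 2*t**3*log(t) - 2*t**3/3 - 2*sin(t)**6/3.
Step 1. Rewrite: now ∫(6*t**2*log(t)) dt + ∫(-4*sin(t)**5*cos(t)) dt.
Step 2. Substitute u = sin(t), turning ∫(-4*sin(t)**5*cos(t)) dt into ∫(-4*u**5) du: now ∫(-4*u**5) du + ∫(6*t**2*log(t)) dt.
Step 3. Evaluate the standard form: now -2*u**6/3 + ∫(6*t**2*log(t)) dt.
Step 4. Substitute back u = sin(t): now -2*sin(t)**6/3 + ∫(6*t**2*log(t)) dt.
Step 5. Integrate ∫(6*t**2*log(t)) dt by parts with u = log(t), dv = (6*t**2) dt, so v = 2*t**3 [assuming t > 0]: now 2*t**3*log(t) - 2*sin(t)**6/3 + ∫(-2*t**2) dt.
Step 6. Evaluate the standard form: now 2*t**3*log(t) - 2*t**3/3 - 2*sin(t)**6/3.
Answer: 2*t**3*log(t) - 2*t**3/3 - 2*sin(t)**6/3.


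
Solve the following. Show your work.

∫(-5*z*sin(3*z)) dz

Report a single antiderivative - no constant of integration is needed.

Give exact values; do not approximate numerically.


Step 1. Integrate ∫(-5*z*sin(3*z)) dz by parts with u = z, dv = (-5*sin(3*z)) dz, so v = 5*cos(3*z)/3: now 5*z*cos(3*z)/3 + ∫(-5*cos(3*z)/3) dz.
Step 2. Evaluate the standard form: now 5*z*cos(3*z)/3 - 5*sin(3*z)/9.
Answer: 5*z*cos(3*z)/3 - 5*sin(3*z)/9.


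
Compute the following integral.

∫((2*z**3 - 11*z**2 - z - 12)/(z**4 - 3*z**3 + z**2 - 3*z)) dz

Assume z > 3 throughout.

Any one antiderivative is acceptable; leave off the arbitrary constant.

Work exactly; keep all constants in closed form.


Answer: 4*log(z) - 2*log(z - 3) + atan(z).


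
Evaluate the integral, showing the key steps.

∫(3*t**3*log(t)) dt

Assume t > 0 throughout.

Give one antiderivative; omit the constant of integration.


Step 1. Integrate ∫(3*t**3*log(t)) dt by parts with u = log(t), dv = (3*t**3) dt, so v = 3*t**4/4 [assuming t > 0]: now 3*t**4*log(t)/4 + ∫(-3*t**3/4) dt.
Step 2. Evaluate the standard form: now 3*t**4*log(t)/4 - 3*t**4/16.
Answer: 3*t**4*log(t)/4 - 3*t**4/16.


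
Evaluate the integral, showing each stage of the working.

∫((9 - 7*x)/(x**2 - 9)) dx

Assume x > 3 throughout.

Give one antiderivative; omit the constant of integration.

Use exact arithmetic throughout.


Step 1. Decompose ∫((9 - 7*x)/(x**2 - 9)) dx by partial fractions, (9 - 7*x)/(x**2 - 9) = -5/(x + 3) - 2/(x - 3): now ∫(-2/(x - 3)) dx + ∫(-5/(x + 3)) dx.
Step 2. Evaluate the standard form [assuming x > -3]: now -5*log(x + 3) + ∫(-2/(x - 3)) dx.
Step 3. Evaluate the standard form [assuming x > 3]: now -2*log(x - 3) - 5*log(x + 3).
Answer: -2*log(x - 3) - 5*log(x + 3).


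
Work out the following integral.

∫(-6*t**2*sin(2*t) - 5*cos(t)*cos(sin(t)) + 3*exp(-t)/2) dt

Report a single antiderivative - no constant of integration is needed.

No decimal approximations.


Answer: 3*t**2*cos(2*t) - 3*t*sin(2*t) - 5*sin(sin(t)) - 3*cos(2*t)/2 - 3*exp(-t)/2.


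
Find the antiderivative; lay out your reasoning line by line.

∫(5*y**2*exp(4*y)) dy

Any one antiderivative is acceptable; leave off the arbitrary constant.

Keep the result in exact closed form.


Step 1. Integrate ∫(5*y**2*exp(4*y)) dy by parts with u = y**2, dv = (5*exp(4*y)) dy, so v = 5*exp(4*y)/4: now 5*y**2*exp(4*y)/4 + ∫(-5*y*exp(4*y)/2) dy.
Step 2. Integrate ∫(-5*y*exp(4*y)/2) dy by parts with u = y, dv = (-5*exp(4*y)/2) dy, so v = -5*exp(4*y)/8: now 5*y**2*exp(4*y)/4 - 5*y*exp(4*y)/8 + ∫(5*exp(4*y)/8) dy.
Step 3. Evaluate the standard form: now 5*y**2*exp(4*y)/4 - 5*y*exp(4*y)/8 + 5*exp(4*y)/32.
Answer: 5*y**2*exp(4*y)/4 - 5*y*exp(4*y)/8 + 5*exp(4*y)/32.


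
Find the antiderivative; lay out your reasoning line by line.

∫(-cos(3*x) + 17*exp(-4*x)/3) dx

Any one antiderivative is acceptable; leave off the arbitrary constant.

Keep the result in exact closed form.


Step 1. Rewrite: now ∫(17*exp(-4*x)/3) dx + ∫(-cos(3*x)) dx.
Step 2. Evaluate the standard form: now -sin(3*x)/3 + ∫(17*exp(-4*x)/3) dx.
Step 3. Evaluate the standard form: now -sin(3*x)/3 - 17*exp(-4*x)/12.
Answer: -sin(3*x)/3 - 17*exp(-4*x)/12.


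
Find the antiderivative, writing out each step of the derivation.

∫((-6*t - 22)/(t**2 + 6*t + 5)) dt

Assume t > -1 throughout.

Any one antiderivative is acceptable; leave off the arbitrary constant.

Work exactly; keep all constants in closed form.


Step 1. Decompose ∫((-6*t - 22)/(t**2 + 6*t + 5)) dt by partial fractions, (-6*t - 22)/(t**2 + 6*t + 5) = -2/(t + 5) - 4/(t + 1): now ∫(-4/(t + 1)) dt + ∫(-2/(t + 5)) dt.
Step 2. Evaluate the standard form [assuming t > -5]: now -2*log(t + 5) + ∫(-4/(t + 1)) dt.
Step 3. Evaluate the standard form [assuming t > -1]: now -4*log(t + 1) - 2*log(t + 5).
Answer: -4*log(t + 1) - 2*log(t + 5).


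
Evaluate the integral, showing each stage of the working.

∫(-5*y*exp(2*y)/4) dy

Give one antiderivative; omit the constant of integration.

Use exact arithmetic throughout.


Step 1. Integrate ∫(-5*y*exp(2*y)/4) dy by parts with u = y, dv = (-5*exp(2*y)/4) dy, so v = -5*exp(2*y)/8: now -5*y*exp(2*y)/8 + ∫(5*exp(2*y)/8) dy.
Step 2. Evaluate the standard form: now -5*y*exp(2*y)/8 + 5*exp(2*y)/16.
Answer: -5*y*exp(2*y)/8 + 5*exp(2*y)/16.


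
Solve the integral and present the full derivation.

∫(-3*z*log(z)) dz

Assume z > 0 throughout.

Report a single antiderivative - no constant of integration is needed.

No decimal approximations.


Step 1. Integrate ∫(-3*z*log(z)) dz by parts with u = log(z), dv = (-3*z) dz, so v = -3*z**2/2 [assuming z > 0]: now -3*z**2*log(z)/2 + ∫(3*z/2) dz.
Step 2. Evaluate the standard form: now -3*z**2*log(z)/2 + 3*z**2/4.
Answer: -3*z**2*log(z)/2 + 3*z**2/4.


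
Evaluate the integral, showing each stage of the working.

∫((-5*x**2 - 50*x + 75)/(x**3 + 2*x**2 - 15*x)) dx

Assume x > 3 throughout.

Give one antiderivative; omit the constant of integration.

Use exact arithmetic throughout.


Step 1. Decompose ∫((-5*x**2 - 50*x + 75)/(x**3 + 2*x**2 - 15*x)) dx by partial fractions, (-5*x**2 - 50*x + 75)/(x**3 + 2*x**2 - 15*x) = 5/(x + 5) - 5/(x - 3) - 5/x: now ∫(-5/x) dx + ∫(-5/(x - 3)) dx + ∫(5/(x + 5)) dx.
Step 2. Evaluate the standard form [assuming x > 3]: now -5*log(x - 3) + ∫(-5/x) dx + ∫(5/(x + 5)) dx.
Step 3. Evaluate the standard form [assuming x > 0]: now -5*log(x) - 5*log(x - 3) + ∫(5/(x + 5)) dx.
Step 4. Evaluate the standard form [assuming x > -5]: now -5*log(x) - 5*log(x - 3) + 5*log(x + 5).
Answer: -5*log(x) - 5*log(x - 3) + 5*log(x + 5).


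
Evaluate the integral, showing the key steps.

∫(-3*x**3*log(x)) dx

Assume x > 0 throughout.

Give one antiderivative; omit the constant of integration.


Step 1. Integrate ∫(-3*x**3*log(x)) dx by parts with u = log(x), dv = (-3*x**3) dx, so v = -3*x**4/4 [assuming x > 0]: now -3*x**4*log(x)/4 + ∫(3*x**3/4) dx.
Step 2. Evaluate the standard form: now -3*x**4*log(x)/4 + 3*x**4/16.
Answer: -3*x**4*log(x)/4 + 3*x**4/16.


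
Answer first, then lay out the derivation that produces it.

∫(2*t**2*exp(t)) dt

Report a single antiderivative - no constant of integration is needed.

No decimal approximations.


The answer is 2*t**2*exp(t) - 4*t*exp(t) + 4*exp(t).
Step 1. Integrate ∫(2*t**2*exp(t)) dt by parts with u = t**2, dv = (2*exp(t)) dt, so v = 2*exp(t): now 2*t**2*exp(t) + ∫(-4*t*exp(t)) dt.
Step 2. Integrate ∫(-4*t*exp(t)) dt by parts with u = t, dv = (-4*exp(t)) dt, so v = -4*exp(t): now 2*t**2*exp(t) - 4*t*exp(t) + ∫(4*exp(t)) dt.
Step 3. Evaluate the standard form: now 2*t**2*exp(t) - 4*t*exp(t) + 4*exp(t).
Answer: 2*t**2*exp(t) - 4*t*exp(t) + 4*exp(t).


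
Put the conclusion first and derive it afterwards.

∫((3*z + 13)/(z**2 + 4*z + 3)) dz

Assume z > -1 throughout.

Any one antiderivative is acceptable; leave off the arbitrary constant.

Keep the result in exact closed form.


The answer is 5*log(z + 1) - 2*log(z + 3).
Step 1. Decompose ∫((3*z + 13)/(z**2 + 4*z + 3)) dz by partial fractions, (3*z + 13)/(z**2 + 4*z + 3) = -2/(z + 3) + 5/(z + 1): now ∫(5/(z + 1)) dz + ∫(-2/(z + 3)) dz.
Step 2. Evaluate the standard form [assuming z > -3]: now -2*log(z + 3) + ∫(5/(z + 1)) dz.
Step 3. Evaluate the standard form [assuming z > -1]: now 5*log(z + 1) - 2*log(z + 3).
Answer: 5*log(z + 1) - 2*log(z + 3).


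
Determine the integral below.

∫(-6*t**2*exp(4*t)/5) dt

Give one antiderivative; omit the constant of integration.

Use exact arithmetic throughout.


Answer: -3*t**2*exp(4*t)/10 + 3*t*exp(4*t)/20 - 3*exp(4*t)/80.


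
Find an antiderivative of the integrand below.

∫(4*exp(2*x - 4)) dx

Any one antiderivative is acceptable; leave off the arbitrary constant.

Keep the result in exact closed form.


Answer: 2*exp(2*x - 4).


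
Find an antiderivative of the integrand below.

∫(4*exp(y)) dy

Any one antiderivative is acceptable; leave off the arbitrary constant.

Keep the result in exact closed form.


Answer: 4*exp(y).


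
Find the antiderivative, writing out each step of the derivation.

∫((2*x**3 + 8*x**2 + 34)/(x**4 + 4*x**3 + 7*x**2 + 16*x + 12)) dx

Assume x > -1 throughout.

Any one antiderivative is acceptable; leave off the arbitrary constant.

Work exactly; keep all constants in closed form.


Step 1. Decompose ∫((2*x**3 + 8*x**2 + 34)/(x**4 + 4*x**3 + 7*x**2 + 16*x + 12)) dx by partial fractions, (2*x**3 + 8*x**2 + 34)/(x**4 + 4*x**3 + 7*x**2 + 16*x + 12) = -2/(x**2 + 4) - 2/(x + 3) + 4/(x + 1): now ∫(4/(x + 1)) dx + ∫(-2/(x + 3)) dx + ∫(-2/(x**2 + 4)) dx.
Step 2. Evaluate the standard form [assuming x > -3]: now -2*log(x + 3) + ∫(4/(x + 1)) dx + ∫(-2/(x**2 + 4)) dx.
Step 3. Evaluate the standard form [assuming x > -1]: now 4*log(x + 1) - 2*log(x + 3) + ∫(-2/(x**2 + 4)) dx.
Step 4. Evaluate the standard form: now 4*log(x + 1) - 2*log(x + 3) - atan(x/2).
Answer: 4*log(x + 1) - 2*log(x + 3) - atan(x/2).


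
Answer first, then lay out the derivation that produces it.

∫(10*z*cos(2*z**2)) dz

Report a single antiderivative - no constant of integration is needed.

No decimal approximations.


The answer is 5*sin(2*z**2)/2.
Step 1. Substitute u = z**2, turning ∫(10*z*cos(2*z**2)) dz into ∫(5*cos(2*u)) du: now ∫(5*cos(2*u)) du.
Step 2. Evaluate the standard form: now 5*sin(2*u)/2.
Step 3. Substitute back u = z**2: now 5*sin(2*z**2)/2.
Answer: 5*sin(2*z**2)/2.


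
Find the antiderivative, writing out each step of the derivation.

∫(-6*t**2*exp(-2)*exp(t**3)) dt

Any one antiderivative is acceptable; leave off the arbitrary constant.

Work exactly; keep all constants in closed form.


Step 1. Substitute u = t**3 - 2, turning ∫(-6*t**2*exp(-2)*exp(t**3)) dt into ∫(-2*exp(u)) du: now ∫(-2*exp(u)) du.
Step 2. Evaluate the standard form: now -2*exp(u).
Step 3. Substitute back u = t**3 - 2: now -2*exp(t**3 - 2).
Answer: -2*exp(t**3 - 2).


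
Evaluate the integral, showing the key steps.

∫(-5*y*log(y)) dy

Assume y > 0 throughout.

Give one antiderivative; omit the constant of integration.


Step 1. Integrate ∫(-5*y*log(y)) dy by parts with u = log(y), dv = (-5*y) dy, so v = -5*y**2/2 [assuming y > 0]: now -5*y**2*log(y)/2 + ∫(5*y/2) dy.
Step 2. Evaluate the standard form: now -5*y**2*log(y)/2 + 5*y**2/4.
Answer: -5*y**2*log(y)/2 + 5*y**2/4.


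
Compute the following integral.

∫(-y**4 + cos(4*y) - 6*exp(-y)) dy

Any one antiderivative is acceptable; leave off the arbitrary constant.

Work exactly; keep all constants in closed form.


Answer: -y**5/5 + sin(4*y)/4 + 6*exp(-y).


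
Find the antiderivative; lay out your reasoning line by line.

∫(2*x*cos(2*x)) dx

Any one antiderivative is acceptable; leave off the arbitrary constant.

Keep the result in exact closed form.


Step 1. Integrate ∫(2*x*cos(2*x)) dx by parts with u = x, dv = (2*cos(2*x)) dx, so v = sin(2*x): now x*sin(2*x) + ∫(-sin(2*x)) dx.
Step 2. Evaluate the standard form: now x*sin(2*x) + cos(2*x)/2.
Answer: x*sin(2*x) + cos(2*x)/2.


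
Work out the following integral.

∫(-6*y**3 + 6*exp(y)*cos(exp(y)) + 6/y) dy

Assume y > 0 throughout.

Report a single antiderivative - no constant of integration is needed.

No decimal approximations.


Answer: -3*y**4/2 + 6*log(y) + 6*sin(exp(y)).


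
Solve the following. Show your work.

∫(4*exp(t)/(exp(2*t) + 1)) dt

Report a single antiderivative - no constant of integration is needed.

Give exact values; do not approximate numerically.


Step 1. Substitute u = exp(t), turning ∫(4*exp(t)/(exp(2*t) + 1)) dt into ∫(4/(u**2 + 1)) du: now ∫(4/(u**2 + 1)) du.
Step 2. Evaluate the standard form: now 4*atan(u).
Step 3. Substitute back u = exp(t): now 4*atan(exp(t)).
Answer: 4*atan(exp(t)).
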